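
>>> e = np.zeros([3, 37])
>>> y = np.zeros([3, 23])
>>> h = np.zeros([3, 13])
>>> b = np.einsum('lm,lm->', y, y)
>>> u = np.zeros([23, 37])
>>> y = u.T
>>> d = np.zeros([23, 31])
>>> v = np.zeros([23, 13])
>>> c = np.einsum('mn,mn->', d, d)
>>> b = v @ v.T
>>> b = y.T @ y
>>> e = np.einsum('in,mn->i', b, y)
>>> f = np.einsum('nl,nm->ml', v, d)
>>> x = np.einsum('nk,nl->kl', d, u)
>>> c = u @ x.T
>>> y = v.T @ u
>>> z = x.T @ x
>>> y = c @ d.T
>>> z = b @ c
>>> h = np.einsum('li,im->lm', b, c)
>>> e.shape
(23,)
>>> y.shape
(23, 23)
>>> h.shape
(23, 31)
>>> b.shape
(23, 23)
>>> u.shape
(23, 37)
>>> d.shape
(23, 31)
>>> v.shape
(23, 13)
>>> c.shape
(23, 31)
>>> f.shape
(31, 13)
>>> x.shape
(31, 37)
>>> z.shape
(23, 31)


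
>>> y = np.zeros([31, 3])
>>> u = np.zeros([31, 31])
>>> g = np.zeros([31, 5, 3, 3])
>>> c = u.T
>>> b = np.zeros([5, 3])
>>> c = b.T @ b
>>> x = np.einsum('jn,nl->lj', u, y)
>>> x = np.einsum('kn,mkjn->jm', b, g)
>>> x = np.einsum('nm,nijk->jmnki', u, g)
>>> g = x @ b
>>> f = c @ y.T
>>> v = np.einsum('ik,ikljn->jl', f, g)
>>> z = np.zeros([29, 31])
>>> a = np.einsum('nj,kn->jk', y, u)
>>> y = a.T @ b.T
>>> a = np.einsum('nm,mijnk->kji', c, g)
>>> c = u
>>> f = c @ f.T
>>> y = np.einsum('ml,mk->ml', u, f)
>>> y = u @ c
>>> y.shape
(31, 31)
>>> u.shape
(31, 31)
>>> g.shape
(3, 31, 31, 3, 3)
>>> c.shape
(31, 31)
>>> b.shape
(5, 3)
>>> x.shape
(3, 31, 31, 3, 5)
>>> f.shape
(31, 3)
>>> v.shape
(3, 31)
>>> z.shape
(29, 31)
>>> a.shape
(3, 31, 31)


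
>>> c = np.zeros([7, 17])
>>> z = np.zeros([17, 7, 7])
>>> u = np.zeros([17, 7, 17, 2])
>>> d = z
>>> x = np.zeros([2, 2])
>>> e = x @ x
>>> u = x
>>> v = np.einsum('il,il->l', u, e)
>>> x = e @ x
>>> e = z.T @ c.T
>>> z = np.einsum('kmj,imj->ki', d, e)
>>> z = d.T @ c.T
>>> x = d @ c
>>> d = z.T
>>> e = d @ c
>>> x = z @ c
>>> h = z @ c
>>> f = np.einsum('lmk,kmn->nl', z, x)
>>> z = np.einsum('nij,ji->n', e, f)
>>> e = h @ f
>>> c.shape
(7, 17)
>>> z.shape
(7,)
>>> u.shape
(2, 2)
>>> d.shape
(7, 7, 7)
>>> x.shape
(7, 7, 17)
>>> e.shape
(7, 7, 7)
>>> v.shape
(2,)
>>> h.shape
(7, 7, 17)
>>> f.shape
(17, 7)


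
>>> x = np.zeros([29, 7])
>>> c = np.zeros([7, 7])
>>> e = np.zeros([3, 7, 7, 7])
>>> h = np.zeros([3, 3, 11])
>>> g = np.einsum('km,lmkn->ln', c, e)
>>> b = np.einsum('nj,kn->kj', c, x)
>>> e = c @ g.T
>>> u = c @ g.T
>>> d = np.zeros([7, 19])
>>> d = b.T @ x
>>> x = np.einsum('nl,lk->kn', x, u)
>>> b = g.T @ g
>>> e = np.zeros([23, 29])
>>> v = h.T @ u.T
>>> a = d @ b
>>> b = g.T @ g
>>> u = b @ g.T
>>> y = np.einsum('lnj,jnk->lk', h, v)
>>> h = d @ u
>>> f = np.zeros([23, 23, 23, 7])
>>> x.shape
(3, 29)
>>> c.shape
(7, 7)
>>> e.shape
(23, 29)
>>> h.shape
(7, 3)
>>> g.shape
(3, 7)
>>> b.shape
(7, 7)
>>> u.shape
(7, 3)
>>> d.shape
(7, 7)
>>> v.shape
(11, 3, 7)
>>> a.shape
(7, 7)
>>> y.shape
(3, 7)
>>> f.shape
(23, 23, 23, 7)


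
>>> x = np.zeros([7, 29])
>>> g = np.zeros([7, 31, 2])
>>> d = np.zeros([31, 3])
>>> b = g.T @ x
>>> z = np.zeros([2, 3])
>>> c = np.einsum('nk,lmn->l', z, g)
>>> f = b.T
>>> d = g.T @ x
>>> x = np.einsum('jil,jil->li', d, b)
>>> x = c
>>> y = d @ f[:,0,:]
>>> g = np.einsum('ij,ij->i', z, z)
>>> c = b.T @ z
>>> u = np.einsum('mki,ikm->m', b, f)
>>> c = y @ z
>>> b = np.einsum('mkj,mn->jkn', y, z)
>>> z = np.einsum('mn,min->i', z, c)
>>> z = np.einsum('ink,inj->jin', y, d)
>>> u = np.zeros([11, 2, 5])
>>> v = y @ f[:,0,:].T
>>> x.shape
(7,)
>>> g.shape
(2,)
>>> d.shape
(2, 31, 29)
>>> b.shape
(2, 31, 3)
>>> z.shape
(29, 2, 31)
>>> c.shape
(2, 31, 3)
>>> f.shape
(29, 31, 2)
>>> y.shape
(2, 31, 2)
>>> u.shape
(11, 2, 5)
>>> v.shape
(2, 31, 29)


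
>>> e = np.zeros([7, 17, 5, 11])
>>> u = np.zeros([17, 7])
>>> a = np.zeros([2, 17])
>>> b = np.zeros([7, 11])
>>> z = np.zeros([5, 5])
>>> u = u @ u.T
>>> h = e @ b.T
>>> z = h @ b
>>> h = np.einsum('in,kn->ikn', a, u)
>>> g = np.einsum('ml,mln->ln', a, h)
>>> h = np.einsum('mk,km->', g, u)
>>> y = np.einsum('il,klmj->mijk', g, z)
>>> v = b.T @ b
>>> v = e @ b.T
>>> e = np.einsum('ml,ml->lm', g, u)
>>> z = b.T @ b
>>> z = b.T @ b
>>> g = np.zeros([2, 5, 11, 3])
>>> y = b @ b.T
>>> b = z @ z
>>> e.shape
(17, 17)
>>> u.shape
(17, 17)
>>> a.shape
(2, 17)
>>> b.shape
(11, 11)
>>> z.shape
(11, 11)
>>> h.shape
()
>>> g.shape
(2, 5, 11, 3)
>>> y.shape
(7, 7)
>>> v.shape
(7, 17, 5, 7)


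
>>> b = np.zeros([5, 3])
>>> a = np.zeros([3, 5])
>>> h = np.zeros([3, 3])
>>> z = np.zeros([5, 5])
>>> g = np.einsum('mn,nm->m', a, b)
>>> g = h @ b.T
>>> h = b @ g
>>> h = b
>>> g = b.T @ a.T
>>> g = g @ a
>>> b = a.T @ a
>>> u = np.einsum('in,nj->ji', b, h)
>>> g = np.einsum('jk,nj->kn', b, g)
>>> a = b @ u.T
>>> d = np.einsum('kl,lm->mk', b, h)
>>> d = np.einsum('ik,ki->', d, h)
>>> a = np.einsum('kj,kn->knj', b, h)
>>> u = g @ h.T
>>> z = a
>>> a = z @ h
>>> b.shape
(5, 5)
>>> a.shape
(5, 3, 3)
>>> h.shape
(5, 3)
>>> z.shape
(5, 3, 5)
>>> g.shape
(5, 3)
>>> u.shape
(5, 5)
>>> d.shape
()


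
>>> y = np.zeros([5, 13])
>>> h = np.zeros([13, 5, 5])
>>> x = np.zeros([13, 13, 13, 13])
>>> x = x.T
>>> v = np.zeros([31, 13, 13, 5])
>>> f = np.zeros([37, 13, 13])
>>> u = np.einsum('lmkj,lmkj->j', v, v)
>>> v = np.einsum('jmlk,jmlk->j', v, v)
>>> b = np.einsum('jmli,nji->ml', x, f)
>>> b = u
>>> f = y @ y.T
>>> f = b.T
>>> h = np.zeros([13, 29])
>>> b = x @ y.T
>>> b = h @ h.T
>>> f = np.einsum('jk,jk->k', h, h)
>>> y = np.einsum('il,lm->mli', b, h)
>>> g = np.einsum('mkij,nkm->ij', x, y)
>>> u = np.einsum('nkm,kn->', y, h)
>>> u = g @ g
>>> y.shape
(29, 13, 13)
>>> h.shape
(13, 29)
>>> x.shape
(13, 13, 13, 13)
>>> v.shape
(31,)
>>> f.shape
(29,)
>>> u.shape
(13, 13)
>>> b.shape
(13, 13)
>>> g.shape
(13, 13)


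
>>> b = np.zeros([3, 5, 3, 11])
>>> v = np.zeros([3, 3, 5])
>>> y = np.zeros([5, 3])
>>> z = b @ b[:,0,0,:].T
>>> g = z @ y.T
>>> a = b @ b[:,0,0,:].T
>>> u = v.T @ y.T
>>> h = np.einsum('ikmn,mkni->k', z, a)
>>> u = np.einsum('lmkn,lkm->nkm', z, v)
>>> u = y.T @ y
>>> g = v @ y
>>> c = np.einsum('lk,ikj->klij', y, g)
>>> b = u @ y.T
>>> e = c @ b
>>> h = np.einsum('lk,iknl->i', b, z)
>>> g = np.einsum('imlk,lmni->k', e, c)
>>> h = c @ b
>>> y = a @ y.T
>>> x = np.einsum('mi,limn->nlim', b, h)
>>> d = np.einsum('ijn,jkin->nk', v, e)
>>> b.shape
(3, 5)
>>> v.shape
(3, 3, 5)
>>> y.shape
(3, 5, 3, 5)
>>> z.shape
(3, 5, 3, 3)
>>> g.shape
(5,)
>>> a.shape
(3, 5, 3, 3)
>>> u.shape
(3, 3)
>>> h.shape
(3, 5, 3, 5)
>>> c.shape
(3, 5, 3, 3)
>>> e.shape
(3, 5, 3, 5)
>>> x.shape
(5, 3, 5, 3)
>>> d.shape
(5, 5)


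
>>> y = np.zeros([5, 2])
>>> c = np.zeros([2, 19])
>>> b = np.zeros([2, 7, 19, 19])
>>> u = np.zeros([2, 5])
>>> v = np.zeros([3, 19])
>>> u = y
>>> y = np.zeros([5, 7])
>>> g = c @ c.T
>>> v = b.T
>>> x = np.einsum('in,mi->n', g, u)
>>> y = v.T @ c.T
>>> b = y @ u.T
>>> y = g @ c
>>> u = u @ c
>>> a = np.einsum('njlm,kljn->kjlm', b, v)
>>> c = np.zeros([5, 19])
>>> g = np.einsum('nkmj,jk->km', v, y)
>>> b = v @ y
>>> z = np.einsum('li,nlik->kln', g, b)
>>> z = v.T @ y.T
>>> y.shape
(2, 19)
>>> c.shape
(5, 19)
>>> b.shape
(19, 19, 7, 19)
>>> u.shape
(5, 19)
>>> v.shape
(19, 19, 7, 2)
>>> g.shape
(19, 7)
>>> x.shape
(2,)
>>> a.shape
(19, 7, 19, 5)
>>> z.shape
(2, 7, 19, 2)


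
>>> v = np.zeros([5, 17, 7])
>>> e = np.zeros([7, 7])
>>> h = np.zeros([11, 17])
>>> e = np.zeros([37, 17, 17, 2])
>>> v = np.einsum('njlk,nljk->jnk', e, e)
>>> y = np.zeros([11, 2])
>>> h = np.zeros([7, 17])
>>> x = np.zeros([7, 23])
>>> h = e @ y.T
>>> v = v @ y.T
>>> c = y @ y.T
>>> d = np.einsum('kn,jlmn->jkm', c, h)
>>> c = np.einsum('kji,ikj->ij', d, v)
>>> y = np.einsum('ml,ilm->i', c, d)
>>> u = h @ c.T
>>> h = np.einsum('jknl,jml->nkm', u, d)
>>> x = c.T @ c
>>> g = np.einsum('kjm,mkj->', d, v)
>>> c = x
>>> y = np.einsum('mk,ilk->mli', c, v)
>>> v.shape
(17, 37, 11)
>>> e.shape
(37, 17, 17, 2)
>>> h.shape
(17, 17, 11)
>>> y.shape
(11, 37, 17)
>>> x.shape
(11, 11)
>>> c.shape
(11, 11)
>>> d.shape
(37, 11, 17)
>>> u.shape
(37, 17, 17, 17)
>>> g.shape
()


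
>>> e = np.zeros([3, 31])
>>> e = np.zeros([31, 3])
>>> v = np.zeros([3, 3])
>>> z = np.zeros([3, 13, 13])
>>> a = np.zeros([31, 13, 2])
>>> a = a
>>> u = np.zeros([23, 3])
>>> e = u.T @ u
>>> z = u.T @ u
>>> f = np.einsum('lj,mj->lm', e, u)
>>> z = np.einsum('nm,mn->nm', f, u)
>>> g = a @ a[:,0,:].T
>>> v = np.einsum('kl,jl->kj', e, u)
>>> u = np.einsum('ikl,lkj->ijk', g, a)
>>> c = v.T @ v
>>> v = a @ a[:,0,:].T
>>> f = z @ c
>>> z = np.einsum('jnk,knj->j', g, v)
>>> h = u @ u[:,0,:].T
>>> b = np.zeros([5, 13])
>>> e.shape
(3, 3)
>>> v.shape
(31, 13, 31)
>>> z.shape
(31,)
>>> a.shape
(31, 13, 2)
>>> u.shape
(31, 2, 13)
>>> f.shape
(3, 23)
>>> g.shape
(31, 13, 31)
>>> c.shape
(23, 23)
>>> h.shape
(31, 2, 31)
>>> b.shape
(5, 13)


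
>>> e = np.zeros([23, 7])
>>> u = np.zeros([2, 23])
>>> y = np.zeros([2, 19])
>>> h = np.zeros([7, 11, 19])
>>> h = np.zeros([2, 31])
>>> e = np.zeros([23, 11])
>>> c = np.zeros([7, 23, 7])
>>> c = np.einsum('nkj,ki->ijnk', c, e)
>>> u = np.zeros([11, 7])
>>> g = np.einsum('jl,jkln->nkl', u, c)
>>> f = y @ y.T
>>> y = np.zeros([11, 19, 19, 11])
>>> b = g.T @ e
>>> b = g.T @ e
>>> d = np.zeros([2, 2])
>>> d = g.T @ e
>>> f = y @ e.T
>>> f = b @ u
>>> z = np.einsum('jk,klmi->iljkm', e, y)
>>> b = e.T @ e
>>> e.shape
(23, 11)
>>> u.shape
(11, 7)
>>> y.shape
(11, 19, 19, 11)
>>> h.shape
(2, 31)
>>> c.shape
(11, 7, 7, 23)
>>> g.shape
(23, 7, 7)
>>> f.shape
(7, 7, 7)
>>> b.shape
(11, 11)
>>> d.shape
(7, 7, 11)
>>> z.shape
(11, 19, 23, 11, 19)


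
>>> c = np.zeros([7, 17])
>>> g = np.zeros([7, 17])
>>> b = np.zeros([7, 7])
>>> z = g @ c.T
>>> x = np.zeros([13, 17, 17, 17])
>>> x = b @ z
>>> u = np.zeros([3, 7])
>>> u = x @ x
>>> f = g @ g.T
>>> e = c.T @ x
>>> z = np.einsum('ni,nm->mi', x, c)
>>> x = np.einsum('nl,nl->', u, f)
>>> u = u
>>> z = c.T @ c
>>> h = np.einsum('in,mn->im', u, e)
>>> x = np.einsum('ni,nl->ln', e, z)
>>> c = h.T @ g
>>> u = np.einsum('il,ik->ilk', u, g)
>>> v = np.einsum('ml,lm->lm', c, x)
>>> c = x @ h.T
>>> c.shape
(17, 7)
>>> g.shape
(7, 17)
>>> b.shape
(7, 7)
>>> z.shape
(17, 17)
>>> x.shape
(17, 17)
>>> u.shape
(7, 7, 17)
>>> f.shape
(7, 7)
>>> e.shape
(17, 7)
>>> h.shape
(7, 17)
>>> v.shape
(17, 17)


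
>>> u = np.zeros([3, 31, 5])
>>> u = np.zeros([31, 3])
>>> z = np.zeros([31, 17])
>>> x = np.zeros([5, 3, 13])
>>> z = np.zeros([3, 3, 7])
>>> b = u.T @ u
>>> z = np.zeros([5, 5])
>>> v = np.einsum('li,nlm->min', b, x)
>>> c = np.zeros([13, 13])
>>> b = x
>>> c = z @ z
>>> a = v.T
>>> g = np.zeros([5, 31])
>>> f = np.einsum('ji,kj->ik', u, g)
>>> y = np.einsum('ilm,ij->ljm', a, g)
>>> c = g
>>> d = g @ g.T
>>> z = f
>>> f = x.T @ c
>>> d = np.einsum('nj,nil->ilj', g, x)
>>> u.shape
(31, 3)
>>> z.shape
(3, 5)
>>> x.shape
(5, 3, 13)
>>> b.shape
(5, 3, 13)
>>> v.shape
(13, 3, 5)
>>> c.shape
(5, 31)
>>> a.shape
(5, 3, 13)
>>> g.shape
(5, 31)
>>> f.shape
(13, 3, 31)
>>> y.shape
(3, 31, 13)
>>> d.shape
(3, 13, 31)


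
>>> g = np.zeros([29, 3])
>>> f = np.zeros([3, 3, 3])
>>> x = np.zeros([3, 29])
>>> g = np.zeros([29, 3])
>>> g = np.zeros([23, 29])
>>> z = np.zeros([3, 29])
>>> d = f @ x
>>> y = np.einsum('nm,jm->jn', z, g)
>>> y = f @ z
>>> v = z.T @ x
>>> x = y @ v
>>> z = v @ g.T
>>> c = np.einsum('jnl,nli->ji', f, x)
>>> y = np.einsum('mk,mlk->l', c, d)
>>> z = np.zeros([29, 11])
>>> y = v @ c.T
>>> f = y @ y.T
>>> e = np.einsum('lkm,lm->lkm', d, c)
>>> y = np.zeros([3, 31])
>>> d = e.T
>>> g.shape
(23, 29)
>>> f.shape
(29, 29)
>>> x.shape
(3, 3, 29)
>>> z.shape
(29, 11)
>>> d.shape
(29, 3, 3)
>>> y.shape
(3, 31)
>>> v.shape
(29, 29)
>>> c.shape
(3, 29)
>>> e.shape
(3, 3, 29)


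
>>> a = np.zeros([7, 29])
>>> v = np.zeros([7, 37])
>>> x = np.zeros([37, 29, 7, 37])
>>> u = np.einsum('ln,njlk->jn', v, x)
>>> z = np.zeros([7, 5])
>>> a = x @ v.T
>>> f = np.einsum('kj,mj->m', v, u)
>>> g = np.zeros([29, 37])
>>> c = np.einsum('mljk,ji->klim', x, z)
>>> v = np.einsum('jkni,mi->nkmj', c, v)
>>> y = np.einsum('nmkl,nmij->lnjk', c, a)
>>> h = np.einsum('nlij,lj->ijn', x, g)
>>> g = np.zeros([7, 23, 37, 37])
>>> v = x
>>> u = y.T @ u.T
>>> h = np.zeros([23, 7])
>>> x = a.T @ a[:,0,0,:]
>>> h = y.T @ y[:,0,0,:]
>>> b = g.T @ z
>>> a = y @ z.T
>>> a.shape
(37, 37, 7, 7)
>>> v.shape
(37, 29, 7, 37)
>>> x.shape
(7, 7, 29, 7)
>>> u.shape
(5, 7, 37, 29)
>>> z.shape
(7, 5)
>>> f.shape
(29,)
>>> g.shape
(7, 23, 37, 37)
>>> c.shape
(37, 29, 5, 37)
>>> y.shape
(37, 37, 7, 5)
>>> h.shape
(5, 7, 37, 5)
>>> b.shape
(37, 37, 23, 5)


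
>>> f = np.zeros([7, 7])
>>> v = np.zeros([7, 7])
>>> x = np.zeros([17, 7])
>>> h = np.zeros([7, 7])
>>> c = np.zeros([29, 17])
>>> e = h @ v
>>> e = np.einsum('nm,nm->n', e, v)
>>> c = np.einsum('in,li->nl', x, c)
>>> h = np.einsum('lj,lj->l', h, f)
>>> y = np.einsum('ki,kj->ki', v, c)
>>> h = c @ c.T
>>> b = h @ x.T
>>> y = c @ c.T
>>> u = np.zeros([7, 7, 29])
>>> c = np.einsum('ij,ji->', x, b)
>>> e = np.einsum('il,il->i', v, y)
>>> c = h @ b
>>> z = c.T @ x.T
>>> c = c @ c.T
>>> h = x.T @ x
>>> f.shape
(7, 7)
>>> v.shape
(7, 7)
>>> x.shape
(17, 7)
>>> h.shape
(7, 7)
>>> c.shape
(7, 7)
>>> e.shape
(7,)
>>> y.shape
(7, 7)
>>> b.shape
(7, 17)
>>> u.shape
(7, 7, 29)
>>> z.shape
(17, 17)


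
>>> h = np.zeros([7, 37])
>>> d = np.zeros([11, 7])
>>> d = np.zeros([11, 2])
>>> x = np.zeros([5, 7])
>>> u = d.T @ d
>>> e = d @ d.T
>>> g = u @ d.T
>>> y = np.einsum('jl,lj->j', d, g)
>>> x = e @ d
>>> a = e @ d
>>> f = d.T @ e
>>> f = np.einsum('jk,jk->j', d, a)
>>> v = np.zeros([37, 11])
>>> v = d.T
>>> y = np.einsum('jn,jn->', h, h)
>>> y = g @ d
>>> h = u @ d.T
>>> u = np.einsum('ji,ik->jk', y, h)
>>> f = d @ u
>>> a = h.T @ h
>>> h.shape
(2, 11)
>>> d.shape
(11, 2)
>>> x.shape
(11, 2)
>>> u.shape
(2, 11)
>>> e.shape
(11, 11)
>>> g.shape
(2, 11)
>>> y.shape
(2, 2)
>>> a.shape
(11, 11)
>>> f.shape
(11, 11)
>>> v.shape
(2, 11)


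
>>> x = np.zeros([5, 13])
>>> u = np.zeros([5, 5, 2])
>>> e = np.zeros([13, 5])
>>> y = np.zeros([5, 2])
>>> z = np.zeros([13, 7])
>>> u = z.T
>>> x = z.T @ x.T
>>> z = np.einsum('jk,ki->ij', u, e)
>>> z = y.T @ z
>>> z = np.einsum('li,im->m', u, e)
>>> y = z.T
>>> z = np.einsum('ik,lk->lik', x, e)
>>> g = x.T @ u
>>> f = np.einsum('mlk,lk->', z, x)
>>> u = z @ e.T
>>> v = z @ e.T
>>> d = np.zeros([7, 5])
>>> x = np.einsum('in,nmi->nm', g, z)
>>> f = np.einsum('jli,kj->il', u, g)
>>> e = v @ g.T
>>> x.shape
(13, 7)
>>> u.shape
(13, 7, 13)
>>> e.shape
(13, 7, 5)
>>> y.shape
(5,)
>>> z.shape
(13, 7, 5)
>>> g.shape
(5, 13)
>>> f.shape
(13, 7)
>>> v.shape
(13, 7, 13)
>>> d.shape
(7, 5)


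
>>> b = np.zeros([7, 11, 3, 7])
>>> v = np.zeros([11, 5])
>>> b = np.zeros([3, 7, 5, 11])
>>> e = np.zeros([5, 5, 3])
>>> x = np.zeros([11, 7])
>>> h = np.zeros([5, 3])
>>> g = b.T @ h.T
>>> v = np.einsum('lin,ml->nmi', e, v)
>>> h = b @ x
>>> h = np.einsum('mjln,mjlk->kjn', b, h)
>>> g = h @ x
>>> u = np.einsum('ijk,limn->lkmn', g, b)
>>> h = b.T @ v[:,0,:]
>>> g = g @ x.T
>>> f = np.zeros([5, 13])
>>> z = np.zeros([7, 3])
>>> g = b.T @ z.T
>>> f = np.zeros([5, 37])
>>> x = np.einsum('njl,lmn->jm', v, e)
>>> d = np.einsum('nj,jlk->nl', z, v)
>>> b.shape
(3, 7, 5, 11)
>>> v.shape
(3, 11, 5)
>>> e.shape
(5, 5, 3)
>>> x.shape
(11, 5)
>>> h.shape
(11, 5, 7, 5)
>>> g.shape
(11, 5, 7, 7)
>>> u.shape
(3, 7, 5, 11)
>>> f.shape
(5, 37)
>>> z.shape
(7, 3)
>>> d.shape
(7, 11)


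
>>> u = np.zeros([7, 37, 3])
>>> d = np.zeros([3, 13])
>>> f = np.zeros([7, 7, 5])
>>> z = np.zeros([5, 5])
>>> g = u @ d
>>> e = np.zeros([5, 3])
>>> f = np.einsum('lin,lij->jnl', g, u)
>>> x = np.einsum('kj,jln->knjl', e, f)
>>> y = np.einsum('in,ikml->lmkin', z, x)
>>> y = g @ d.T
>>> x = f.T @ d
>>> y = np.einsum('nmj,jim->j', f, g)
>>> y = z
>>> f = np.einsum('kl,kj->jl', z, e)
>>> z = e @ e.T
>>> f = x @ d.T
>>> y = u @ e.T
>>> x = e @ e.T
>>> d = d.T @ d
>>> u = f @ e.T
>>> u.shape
(7, 13, 5)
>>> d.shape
(13, 13)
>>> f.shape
(7, 13, 3)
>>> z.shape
(5, 5)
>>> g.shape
(7, 37, 13)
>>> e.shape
(5, 3)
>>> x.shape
(5, 5)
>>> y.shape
(7, 37, 5)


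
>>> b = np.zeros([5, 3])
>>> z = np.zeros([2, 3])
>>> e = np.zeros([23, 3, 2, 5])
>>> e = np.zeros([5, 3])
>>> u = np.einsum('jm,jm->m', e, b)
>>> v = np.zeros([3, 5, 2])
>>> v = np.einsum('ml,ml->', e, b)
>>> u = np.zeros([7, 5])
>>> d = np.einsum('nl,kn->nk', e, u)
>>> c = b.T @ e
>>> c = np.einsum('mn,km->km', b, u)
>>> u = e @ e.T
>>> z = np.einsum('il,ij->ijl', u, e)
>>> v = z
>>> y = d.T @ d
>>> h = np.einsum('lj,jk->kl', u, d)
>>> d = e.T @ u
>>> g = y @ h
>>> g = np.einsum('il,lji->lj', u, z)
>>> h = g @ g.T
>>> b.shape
(5, 3)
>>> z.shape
(5, 3, 5)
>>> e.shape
(5, 3)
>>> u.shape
(5, 5)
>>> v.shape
(5, 3, 5)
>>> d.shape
(3, 5)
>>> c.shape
(7, 5)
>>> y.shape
(7, 7)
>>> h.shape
(5, 5)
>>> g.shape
(5, 3)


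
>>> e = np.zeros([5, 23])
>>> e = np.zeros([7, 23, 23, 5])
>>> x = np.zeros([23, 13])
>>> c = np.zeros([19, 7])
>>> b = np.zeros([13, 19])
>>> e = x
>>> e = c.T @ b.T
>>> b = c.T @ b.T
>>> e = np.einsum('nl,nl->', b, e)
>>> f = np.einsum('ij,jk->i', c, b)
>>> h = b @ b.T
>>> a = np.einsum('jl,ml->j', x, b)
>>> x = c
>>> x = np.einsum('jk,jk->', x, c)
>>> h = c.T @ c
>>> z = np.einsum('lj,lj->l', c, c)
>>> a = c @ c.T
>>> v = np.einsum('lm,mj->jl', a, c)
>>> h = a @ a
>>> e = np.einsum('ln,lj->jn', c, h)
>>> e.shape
(19, 7)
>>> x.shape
()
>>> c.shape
(19, 7)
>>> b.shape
(7, 13)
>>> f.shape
(19,)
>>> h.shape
(19, 19)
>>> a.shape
(19, 19)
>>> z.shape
(19,)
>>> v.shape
(7, 19)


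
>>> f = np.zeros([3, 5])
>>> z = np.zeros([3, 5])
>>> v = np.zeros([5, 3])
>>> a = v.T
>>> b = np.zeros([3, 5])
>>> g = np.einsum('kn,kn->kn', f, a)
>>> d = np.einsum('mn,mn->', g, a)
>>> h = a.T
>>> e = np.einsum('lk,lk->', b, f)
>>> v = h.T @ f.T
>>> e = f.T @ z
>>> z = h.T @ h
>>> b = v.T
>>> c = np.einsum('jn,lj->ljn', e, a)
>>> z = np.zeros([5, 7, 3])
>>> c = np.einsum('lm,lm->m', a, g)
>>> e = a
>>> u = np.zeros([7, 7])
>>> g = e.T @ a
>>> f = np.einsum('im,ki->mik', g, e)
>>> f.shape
(5, 5, 3)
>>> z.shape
(5, 7, 3)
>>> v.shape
(3, 3)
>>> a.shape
(3, 5)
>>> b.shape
(3, 3)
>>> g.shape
(5, 5)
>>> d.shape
()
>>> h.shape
(5, 3)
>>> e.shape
(3, 5)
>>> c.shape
(5,)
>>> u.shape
(7, 7)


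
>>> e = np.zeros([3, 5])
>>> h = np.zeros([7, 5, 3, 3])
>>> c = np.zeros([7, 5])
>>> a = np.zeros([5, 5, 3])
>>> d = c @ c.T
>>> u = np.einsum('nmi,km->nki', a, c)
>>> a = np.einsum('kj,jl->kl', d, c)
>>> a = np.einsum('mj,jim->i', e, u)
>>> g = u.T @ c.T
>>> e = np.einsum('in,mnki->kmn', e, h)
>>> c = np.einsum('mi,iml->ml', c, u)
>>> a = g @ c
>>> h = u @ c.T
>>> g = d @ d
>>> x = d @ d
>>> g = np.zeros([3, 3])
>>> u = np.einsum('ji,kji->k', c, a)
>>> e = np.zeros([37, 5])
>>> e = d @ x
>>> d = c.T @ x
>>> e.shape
(7, 7)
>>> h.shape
(5, 7, 7)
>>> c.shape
(7, 3)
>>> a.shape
(3, 7, 3)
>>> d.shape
(3, 7)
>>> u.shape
(3,)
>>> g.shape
(3, 3)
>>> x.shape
(7, 7)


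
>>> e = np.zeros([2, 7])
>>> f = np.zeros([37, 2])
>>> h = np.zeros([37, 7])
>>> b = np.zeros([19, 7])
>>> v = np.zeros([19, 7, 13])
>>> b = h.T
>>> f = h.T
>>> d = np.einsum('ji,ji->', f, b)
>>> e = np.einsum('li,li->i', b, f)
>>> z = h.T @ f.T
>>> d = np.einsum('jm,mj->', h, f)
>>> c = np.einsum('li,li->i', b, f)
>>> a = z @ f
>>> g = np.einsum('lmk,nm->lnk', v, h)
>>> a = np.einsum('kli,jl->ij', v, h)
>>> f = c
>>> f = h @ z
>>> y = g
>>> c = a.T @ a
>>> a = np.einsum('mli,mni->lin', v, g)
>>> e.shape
(37,)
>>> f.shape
(37, 7)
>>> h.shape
(37, 7)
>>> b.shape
(7, 37)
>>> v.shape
(19, 7, 13)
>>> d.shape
()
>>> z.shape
(7, 7)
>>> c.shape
(37, 37)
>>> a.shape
(7, 13, 37)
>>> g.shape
(19, 37, 13)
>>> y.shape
(19, 37, 13)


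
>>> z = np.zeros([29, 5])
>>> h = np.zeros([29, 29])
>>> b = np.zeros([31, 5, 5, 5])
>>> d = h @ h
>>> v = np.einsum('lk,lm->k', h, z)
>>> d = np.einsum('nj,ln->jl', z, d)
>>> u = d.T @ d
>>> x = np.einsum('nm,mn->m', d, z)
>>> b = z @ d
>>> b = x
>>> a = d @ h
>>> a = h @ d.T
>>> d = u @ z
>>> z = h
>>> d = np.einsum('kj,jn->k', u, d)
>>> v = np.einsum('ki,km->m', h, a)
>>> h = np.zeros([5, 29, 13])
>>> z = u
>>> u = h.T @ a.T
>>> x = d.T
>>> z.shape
(29, 29)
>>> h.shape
(5, 29, 13)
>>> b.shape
(29,)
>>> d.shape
(29,)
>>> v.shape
(5,)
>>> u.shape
(13, 29, 29)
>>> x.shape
(29,)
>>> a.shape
(29, 5)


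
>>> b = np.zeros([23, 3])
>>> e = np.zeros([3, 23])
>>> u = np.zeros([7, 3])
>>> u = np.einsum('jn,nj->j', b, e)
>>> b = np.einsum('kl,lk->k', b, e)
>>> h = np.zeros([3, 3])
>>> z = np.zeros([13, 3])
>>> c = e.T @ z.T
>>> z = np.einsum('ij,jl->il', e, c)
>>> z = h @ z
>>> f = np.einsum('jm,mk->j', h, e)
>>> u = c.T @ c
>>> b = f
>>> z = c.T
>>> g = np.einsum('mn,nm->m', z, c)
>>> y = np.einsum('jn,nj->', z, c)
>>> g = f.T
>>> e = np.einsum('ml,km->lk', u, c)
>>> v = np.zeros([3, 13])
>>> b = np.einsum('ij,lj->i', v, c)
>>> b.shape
(3,)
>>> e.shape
(13, 23)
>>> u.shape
(13, 13)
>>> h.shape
(3, 3)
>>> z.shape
(13, 23)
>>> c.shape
(23, 13)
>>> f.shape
(3,)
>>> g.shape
(3,)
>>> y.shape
()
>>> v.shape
(3, 13)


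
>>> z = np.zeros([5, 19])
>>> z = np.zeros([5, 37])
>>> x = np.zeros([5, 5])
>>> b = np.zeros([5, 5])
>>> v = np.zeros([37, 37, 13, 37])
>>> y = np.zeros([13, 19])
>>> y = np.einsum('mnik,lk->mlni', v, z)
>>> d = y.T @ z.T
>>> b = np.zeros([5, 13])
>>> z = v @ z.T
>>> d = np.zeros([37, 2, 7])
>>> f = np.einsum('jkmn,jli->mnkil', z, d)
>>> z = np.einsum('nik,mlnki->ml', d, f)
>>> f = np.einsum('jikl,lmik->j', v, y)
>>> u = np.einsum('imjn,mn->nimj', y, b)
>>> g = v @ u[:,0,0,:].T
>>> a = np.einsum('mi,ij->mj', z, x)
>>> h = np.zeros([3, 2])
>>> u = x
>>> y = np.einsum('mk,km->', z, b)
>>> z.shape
(13, 5)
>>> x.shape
(5, 5)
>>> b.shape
(5, 13)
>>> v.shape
(37, 37, 13, 37)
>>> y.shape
()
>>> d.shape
(37, 2, 7)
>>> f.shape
(37,)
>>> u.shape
(5, 5)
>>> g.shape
(37, 37, 13, 13)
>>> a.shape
(13, 5)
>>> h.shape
(3, 2)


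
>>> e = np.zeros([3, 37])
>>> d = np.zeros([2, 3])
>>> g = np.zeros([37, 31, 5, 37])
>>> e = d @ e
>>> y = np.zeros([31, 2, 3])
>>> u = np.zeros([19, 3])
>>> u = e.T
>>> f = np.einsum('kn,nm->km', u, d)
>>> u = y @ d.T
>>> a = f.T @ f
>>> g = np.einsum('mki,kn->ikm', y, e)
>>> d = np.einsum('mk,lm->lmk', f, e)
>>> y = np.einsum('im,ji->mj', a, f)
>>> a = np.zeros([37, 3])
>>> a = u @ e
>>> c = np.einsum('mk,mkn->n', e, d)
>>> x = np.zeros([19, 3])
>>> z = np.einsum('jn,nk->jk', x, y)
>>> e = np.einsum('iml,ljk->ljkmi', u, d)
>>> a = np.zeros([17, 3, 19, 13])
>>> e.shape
(2, 37, 3, 2, 31)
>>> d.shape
(2, 37, 3)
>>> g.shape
(3, 2, 31)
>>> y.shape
(3, 37)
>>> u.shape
(31, 2, 2)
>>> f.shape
(37, 3)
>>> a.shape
(17, 3, 19, 13)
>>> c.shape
(3,)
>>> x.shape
(19, 3)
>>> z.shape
(19, 37)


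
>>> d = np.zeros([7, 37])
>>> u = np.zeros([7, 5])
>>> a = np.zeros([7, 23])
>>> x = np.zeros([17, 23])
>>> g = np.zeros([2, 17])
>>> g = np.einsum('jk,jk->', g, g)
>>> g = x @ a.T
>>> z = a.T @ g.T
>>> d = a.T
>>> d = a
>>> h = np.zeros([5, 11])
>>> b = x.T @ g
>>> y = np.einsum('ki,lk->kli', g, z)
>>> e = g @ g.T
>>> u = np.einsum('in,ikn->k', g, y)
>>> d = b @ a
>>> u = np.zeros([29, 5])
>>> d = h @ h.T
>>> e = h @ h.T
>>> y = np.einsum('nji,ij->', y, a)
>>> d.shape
(5, 5)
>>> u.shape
(29, 5)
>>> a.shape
(7, 23)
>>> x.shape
(17, 23)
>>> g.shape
(17, 7)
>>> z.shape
(23, 17)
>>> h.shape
(5, 11)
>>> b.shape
(23, 7)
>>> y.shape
()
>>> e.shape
(5, 5)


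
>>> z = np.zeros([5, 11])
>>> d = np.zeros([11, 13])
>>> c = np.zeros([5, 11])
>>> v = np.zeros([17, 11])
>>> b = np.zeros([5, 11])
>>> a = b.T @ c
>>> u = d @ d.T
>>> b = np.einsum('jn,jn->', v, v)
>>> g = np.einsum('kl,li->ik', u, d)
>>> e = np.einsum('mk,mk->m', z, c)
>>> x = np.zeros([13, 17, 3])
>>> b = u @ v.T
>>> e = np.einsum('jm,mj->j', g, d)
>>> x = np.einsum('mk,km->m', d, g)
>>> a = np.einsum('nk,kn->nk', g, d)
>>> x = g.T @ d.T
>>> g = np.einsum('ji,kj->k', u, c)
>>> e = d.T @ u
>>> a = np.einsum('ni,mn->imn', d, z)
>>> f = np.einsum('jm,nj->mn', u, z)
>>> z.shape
(5, 11)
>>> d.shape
(11, 13)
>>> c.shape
(5, 11)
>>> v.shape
(17, 11)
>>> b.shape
(11, 17)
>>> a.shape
(13, 5, 11)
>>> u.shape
(11, 11)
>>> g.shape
(5,)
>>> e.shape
(13, 11)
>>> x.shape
(11, 11)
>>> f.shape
(11, 5)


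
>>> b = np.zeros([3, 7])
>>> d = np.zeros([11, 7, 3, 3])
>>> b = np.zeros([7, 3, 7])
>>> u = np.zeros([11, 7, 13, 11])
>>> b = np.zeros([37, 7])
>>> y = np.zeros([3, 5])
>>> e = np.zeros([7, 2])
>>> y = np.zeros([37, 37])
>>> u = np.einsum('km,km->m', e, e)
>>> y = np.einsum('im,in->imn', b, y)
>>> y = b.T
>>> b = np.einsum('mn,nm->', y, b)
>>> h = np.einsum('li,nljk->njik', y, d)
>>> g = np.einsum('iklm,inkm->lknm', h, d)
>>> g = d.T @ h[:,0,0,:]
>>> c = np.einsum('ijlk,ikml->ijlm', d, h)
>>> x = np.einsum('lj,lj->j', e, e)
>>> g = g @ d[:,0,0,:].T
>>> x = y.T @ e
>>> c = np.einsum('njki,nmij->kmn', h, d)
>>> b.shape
()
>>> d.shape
(11, 7, 3, 3)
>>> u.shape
(2,)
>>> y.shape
(7, 37)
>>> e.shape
(7, 2)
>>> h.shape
(11, 3, 37, 3)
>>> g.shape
(3, 3, 7, 11)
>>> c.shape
(37, 7, 11)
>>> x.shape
(37, 2)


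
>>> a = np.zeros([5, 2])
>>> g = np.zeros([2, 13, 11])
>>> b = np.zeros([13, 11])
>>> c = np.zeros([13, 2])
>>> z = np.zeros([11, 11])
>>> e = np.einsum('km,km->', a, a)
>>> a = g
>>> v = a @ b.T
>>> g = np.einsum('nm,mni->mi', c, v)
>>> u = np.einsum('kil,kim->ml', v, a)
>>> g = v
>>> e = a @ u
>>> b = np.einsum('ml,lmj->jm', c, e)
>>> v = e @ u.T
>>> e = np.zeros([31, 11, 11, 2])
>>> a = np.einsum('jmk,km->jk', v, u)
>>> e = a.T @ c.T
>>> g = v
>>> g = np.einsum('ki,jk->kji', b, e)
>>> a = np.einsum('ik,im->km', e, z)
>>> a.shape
(13, 11)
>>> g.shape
(13, 11, 13)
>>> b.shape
(13, 13)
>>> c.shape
(13, 2)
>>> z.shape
(11, 11)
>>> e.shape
(11, 13)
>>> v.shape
(2, 13, 11)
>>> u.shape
(11, 13)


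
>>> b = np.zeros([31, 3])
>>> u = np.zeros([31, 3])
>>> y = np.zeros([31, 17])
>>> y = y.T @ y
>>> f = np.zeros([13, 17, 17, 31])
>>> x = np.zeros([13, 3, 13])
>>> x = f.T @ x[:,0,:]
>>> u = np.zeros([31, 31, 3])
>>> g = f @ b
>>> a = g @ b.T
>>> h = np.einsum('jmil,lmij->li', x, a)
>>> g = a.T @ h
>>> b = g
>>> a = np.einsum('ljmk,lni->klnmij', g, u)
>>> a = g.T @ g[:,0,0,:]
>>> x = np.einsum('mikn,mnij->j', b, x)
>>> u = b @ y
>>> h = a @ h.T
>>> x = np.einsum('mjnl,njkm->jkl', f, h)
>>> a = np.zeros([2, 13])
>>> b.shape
(31, 17, 17, 17)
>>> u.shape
(31, 17, 17, 17)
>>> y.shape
(17, 17)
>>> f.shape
(13, 17, 17, 31)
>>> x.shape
(17, 17, 31)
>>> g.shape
(31, 17, 17, 17)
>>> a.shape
(2, 13)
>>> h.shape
(17, 17, 17, 13)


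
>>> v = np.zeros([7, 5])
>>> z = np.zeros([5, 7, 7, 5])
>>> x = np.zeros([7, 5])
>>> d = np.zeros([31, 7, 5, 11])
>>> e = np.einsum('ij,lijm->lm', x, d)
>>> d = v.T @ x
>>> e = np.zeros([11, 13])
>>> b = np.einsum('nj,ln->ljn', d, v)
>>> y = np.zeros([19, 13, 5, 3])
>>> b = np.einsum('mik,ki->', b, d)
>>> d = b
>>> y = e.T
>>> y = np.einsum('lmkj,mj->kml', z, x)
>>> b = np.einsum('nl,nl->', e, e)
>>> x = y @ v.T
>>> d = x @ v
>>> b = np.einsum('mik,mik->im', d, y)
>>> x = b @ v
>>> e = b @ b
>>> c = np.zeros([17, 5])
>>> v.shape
(7, 5)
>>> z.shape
(5, 7, 7, 5)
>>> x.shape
(7, 5)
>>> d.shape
(7, 7, 5)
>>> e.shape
(7, 7)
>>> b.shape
(7, 7)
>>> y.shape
(7, 7, 5)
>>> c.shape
(17, 5)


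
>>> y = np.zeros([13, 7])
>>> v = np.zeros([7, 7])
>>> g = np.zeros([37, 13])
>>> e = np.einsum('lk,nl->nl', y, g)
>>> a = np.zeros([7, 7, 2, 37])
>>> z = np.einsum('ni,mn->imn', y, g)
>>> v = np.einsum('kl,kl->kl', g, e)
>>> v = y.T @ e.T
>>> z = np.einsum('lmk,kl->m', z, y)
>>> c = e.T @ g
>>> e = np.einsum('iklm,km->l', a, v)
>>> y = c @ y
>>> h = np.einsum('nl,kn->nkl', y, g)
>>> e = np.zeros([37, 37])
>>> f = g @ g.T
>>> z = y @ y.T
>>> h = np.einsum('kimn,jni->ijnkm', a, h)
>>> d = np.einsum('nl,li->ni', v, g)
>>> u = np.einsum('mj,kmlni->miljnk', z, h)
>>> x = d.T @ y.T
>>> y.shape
(13, 7)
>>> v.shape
(7, 37)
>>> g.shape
(37, 13)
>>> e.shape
(37, 37)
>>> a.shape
(7, 7, 2, 37)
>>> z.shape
(13, 13)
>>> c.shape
(13, 13)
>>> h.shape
(7, 13, 37, 7, 2)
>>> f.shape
(37, 37)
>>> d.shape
(7, 13)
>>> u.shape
(13, 2, 37, 13, 7, 7)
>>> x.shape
(13, 13)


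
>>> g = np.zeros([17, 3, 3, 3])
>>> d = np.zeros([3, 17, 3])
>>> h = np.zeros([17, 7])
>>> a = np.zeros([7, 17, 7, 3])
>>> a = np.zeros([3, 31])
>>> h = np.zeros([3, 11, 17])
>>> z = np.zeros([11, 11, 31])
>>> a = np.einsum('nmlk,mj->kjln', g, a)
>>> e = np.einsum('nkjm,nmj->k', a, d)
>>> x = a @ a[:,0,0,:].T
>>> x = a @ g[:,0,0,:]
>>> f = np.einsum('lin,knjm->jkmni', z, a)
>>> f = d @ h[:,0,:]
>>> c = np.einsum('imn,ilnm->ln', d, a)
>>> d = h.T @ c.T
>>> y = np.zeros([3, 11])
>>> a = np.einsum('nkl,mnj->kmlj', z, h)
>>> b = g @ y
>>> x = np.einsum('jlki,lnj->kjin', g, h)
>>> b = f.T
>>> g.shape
(17, 3, 3, 3)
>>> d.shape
(17, 11, 31)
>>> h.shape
(3, 11, 17)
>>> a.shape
(11, 3, 31, 17)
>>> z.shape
(11, 11, 31)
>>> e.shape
(31,)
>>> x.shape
(3, 17, 3, 11)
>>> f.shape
(3, 17, 17)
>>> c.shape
(31, 3)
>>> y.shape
(3, 11)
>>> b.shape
(17, 17, 3)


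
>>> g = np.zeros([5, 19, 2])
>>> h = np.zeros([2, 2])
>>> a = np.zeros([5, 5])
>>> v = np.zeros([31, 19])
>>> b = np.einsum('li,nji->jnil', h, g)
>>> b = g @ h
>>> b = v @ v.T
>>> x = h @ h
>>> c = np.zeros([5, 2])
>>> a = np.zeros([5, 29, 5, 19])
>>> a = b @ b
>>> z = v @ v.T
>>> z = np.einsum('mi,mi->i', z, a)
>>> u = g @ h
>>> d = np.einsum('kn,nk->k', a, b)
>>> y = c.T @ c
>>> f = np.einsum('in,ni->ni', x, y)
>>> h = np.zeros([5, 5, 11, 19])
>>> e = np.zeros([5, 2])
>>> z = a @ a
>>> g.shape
(5, 19, 2)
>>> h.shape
(5, 5, 11, 19)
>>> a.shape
(31, 31)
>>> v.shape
(31, 19)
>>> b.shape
(31, 31)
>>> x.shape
(2, 2)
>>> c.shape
(5, 2)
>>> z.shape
(31, 31)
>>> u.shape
(5, 19, 2)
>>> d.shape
(31,)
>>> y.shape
(2, 2)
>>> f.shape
(2, 2)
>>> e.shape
(5, 2)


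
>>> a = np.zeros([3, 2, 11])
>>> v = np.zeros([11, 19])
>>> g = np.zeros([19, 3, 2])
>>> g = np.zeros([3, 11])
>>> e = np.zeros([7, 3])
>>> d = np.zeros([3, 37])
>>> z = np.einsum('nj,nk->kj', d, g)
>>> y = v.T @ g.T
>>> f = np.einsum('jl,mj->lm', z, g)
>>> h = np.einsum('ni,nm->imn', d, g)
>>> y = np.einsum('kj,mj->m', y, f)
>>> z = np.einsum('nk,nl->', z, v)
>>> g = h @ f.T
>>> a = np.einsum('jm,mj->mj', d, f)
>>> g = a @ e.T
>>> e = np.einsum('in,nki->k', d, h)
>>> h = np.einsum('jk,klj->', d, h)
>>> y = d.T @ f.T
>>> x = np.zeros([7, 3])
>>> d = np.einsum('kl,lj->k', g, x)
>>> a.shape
(37, 3)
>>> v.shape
(11, 19)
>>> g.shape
(37, 7)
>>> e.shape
(11,)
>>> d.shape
(37,)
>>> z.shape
()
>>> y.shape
(37, 37)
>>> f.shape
(37, 3)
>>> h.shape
()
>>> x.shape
(7, 3)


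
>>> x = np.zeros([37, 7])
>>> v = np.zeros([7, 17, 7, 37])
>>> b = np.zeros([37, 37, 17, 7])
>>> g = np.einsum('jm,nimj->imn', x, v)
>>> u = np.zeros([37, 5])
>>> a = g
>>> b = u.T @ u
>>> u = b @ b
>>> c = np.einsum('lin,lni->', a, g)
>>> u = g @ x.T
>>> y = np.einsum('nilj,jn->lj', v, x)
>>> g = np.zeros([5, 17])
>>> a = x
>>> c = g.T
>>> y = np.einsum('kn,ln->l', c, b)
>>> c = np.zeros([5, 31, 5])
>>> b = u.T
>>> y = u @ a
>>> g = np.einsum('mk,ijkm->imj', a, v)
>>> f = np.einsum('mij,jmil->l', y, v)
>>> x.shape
(37, 7)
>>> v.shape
(7, 17, 7, 37)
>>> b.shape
(37, 7, 17)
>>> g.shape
(7, 37, 17)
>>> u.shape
(17, 7, 37)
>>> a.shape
(37, 7)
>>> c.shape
(5, 31, 5)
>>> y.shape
(17, 7, 7)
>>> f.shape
(37,)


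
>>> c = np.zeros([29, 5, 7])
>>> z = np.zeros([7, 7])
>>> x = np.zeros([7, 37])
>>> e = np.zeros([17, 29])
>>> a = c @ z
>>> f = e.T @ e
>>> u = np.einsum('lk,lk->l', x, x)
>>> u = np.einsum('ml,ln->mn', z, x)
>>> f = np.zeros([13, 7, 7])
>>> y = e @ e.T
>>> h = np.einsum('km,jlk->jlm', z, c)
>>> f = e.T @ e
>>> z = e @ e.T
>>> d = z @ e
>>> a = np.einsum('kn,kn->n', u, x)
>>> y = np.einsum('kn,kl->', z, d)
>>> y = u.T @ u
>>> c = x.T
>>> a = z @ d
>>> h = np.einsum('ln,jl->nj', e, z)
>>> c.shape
(37, 7)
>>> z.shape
(17, 17)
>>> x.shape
(7, 37)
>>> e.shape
(17, 29)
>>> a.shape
(17, 29)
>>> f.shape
(29, 29)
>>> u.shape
(7, 37)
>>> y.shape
(37, 37)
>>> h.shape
(29, 17)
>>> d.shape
(17, 29)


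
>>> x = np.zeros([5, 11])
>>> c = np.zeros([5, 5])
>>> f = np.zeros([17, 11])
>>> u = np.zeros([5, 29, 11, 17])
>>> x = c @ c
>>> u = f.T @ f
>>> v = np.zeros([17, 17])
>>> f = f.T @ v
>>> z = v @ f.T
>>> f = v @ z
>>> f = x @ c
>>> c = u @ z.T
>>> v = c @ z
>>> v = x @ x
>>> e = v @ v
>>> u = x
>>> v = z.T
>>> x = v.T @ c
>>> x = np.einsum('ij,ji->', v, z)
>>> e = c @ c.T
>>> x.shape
()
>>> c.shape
(11, 17)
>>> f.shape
(5, 5)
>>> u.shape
(5, 5)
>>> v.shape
(11, 17)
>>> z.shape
(17, 11)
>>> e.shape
(11, 11)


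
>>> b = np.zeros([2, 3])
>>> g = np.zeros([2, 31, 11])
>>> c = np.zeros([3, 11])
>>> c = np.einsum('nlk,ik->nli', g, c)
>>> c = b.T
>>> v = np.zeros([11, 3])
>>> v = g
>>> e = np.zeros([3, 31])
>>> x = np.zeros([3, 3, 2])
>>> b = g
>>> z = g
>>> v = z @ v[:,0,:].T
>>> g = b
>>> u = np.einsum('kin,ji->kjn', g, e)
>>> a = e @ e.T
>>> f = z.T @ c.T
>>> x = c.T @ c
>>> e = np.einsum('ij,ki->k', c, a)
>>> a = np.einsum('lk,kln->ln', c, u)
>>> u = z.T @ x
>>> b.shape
(2, 31, 11)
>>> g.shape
(2, 31, 11)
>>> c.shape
(3, 2)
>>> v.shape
(2, 31, 2)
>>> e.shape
(3,)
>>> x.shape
(2, 2)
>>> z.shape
(2, 31, 11)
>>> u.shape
(11, 31, 2)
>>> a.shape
(3, 11)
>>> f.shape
(11, 31, 3)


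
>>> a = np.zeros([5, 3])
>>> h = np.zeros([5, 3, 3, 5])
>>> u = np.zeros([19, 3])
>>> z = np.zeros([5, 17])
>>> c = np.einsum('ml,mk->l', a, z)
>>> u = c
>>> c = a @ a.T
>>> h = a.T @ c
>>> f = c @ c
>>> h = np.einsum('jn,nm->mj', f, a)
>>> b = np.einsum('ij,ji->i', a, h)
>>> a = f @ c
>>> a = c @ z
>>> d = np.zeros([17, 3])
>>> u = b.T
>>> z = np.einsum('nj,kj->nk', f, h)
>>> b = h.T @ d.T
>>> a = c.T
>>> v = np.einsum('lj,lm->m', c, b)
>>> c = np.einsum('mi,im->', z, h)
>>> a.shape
(5, 5)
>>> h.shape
(3, 5)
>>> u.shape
(5,)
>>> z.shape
(5, 3)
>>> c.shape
()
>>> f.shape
(5, 5)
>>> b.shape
(5, 17)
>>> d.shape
(17, 3)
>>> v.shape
(17,)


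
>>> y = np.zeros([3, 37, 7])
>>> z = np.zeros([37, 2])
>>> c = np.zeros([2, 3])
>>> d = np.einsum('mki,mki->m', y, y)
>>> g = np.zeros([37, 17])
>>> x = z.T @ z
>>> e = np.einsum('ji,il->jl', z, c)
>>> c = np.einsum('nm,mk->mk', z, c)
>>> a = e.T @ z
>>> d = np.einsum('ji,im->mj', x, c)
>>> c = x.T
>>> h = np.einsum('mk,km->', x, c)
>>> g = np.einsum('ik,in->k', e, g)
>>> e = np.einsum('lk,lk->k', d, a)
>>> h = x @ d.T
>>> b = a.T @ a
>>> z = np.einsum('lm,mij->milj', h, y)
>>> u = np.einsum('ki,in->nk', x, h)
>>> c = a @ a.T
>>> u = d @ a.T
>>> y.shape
(3, 37, 7)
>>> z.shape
(3, 37, 2, 7)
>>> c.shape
(3, 3)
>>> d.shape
(3, 2)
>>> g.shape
(3,)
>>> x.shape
(2, 2)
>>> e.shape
(2,)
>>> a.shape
(3, 2)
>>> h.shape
(2, 3)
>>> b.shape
(2, 2)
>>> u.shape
(3, 3)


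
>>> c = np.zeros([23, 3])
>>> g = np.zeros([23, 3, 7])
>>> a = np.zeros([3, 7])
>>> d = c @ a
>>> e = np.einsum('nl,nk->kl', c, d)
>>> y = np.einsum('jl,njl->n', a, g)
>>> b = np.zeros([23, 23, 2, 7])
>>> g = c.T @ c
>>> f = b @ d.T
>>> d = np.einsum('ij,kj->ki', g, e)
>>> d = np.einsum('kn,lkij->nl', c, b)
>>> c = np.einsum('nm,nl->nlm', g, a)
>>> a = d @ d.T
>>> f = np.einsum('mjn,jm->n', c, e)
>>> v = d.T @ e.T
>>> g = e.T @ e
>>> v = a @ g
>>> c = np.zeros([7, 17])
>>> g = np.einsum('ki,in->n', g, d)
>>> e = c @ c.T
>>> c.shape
(7, 17)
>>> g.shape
(23,)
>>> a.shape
(3, 3)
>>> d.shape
(3, 23)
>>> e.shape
(7, 7)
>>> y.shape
(23,)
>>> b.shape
(23, 23, 2, 7)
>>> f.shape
(3,)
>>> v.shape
(3, 3)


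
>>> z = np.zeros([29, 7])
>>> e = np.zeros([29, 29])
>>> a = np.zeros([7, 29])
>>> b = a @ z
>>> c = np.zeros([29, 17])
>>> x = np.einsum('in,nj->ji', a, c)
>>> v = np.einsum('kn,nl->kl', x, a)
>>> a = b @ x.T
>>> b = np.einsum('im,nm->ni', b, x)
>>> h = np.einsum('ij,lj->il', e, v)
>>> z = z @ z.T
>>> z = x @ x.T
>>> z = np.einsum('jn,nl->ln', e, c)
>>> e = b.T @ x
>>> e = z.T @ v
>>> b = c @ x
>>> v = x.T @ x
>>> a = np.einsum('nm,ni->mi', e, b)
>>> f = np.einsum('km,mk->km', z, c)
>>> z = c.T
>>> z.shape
(17, 29)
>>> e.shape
(29, 29)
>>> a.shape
(29, 7)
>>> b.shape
(29, 7)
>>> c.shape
(29, 17)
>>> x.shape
(17, 7)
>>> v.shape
(7, 7)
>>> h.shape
(29, 17)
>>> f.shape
(17, 29)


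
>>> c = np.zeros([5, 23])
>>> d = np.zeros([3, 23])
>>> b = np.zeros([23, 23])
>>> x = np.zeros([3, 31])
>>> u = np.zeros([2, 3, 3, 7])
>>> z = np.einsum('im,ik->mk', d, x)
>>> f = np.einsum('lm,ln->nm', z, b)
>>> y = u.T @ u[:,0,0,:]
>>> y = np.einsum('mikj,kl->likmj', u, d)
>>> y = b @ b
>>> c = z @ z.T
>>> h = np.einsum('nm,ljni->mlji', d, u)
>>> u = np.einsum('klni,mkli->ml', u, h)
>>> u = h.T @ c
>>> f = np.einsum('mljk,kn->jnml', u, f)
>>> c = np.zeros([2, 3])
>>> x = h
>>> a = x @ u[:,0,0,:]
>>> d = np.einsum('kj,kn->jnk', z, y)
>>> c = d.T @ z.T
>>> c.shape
(23, 23, 23)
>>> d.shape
(31, 23, 23)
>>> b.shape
(23, 23)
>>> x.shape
(23, 2, 3, 7)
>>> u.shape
(7, 3, 2, 23)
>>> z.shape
(23, 31)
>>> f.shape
(2, 31, 7, 3)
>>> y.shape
(23, 23)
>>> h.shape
(23, 2, 3, 7)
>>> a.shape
(23, 2, 3, 23)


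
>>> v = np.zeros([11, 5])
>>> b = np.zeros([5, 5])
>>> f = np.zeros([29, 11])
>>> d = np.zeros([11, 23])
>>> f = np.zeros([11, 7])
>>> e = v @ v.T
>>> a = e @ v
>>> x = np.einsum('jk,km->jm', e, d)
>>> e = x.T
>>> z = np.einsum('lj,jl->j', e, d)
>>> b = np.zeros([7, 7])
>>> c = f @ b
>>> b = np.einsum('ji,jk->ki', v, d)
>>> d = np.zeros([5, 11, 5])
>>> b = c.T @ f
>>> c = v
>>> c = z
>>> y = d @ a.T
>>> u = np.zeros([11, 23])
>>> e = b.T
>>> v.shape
(11, 5)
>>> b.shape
(7, 7)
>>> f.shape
(11, 7)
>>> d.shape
(5, 11, 5)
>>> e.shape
(7, 7)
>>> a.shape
(11, 5)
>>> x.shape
(11, 23)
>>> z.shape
(11,)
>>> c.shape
(11,)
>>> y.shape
(5, 11, 11)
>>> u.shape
(11, 23)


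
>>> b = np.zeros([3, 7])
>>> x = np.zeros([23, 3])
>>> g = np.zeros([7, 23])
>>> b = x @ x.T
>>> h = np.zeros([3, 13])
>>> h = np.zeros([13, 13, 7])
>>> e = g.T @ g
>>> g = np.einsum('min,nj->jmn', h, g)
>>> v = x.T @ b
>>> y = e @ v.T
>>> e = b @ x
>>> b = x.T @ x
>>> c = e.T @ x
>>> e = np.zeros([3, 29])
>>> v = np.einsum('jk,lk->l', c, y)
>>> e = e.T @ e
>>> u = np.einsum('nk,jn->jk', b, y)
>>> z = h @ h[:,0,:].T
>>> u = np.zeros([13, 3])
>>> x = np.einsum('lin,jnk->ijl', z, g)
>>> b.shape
(3, 3)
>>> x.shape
(13, 23, 13)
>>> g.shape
(23, 13, 7)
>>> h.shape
(13, 13, 7)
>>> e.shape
(29, 29)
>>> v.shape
(23,)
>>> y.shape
(23, 3)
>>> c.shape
(3, 3)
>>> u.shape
(13, 3)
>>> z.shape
(13, 13, 13)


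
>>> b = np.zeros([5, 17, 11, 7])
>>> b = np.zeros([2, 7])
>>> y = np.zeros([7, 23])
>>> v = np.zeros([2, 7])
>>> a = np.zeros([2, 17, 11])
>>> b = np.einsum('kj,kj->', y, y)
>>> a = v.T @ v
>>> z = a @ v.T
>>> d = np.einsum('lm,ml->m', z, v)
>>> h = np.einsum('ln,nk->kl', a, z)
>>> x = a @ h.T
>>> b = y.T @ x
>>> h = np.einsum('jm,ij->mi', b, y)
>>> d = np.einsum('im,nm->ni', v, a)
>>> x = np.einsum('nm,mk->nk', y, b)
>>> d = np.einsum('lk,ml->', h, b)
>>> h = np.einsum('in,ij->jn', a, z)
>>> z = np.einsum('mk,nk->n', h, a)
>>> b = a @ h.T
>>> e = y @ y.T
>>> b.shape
(7, 2)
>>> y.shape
(7, 23)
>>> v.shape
(2, 7)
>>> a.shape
(7, 7)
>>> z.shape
(7,)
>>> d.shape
()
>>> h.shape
(2, 7)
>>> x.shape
(7, 2)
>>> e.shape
(7, 7)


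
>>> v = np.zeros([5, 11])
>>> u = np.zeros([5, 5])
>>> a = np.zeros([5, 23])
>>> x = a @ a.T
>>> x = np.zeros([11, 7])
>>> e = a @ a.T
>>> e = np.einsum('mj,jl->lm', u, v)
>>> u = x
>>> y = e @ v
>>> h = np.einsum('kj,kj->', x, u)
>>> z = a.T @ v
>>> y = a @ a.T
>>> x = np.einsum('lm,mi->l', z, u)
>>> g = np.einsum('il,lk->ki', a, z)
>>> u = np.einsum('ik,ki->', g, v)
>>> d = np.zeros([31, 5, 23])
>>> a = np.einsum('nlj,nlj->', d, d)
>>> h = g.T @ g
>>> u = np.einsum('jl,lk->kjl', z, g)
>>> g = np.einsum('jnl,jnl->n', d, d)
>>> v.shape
(5, 11)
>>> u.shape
(5, 23, 11)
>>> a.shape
()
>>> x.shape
(23,)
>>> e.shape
(11, 5)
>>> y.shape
(5, 5)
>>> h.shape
(5, 5)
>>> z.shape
(23, 11)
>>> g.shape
(5,)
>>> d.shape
(31, 5, 23)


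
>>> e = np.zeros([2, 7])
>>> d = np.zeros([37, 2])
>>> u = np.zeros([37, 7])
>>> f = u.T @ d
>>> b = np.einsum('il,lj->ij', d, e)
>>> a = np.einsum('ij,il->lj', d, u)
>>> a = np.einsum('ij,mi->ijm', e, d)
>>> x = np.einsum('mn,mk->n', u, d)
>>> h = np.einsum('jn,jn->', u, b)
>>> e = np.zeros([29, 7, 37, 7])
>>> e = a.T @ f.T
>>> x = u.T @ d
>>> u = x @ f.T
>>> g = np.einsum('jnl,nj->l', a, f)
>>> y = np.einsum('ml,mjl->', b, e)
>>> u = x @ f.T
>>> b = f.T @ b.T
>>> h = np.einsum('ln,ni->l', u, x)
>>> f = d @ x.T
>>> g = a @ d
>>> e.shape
(37, 7, 7)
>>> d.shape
(37, 2)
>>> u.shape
(7, 7)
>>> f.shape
(37, 7)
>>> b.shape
(2, 37)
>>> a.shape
(2, 7, 37)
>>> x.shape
(7, 2)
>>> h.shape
(7,)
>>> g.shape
(2, 7, 2)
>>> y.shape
()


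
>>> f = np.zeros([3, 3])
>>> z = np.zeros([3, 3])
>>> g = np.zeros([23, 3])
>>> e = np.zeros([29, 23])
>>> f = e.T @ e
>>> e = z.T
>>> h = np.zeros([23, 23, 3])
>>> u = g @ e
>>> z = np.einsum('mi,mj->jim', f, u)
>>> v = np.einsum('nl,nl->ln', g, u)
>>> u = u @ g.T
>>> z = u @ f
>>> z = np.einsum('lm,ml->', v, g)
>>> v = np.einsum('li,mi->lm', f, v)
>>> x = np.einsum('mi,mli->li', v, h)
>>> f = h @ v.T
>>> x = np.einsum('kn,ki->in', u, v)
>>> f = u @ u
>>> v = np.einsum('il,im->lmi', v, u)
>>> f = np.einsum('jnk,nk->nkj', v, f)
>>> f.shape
(23, 23, 3)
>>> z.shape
()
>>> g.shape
(23, 3)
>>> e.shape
(3, 3)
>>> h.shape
(23, 23, 3)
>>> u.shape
(23, 23)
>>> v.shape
(3, 23, 23)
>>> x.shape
(3, 23)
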